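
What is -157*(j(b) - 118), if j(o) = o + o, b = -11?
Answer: 21980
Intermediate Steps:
j(o) = 2*o
-157*(j(b) - 118) = -157*(2*(-11) - 118) = -157*(-22 - 118) = -157*(-140) = 21980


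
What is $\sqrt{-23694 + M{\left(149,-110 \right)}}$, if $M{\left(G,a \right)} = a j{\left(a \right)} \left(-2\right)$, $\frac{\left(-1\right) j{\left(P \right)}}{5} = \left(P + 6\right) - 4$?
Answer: $11 \sqrt{786} \approx 308.39$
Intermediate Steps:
$j{\left(P \right)} = -10 - 5 P$ ($j{\left(P \right)} = - 5 \left(\left(P + 6\right) - 4\right) = - 5 \left(\left(6 + P\right) - 4\right) = - 5 \left(2 + P\right) = -10 - 5 P$)
$M{\left(G,a \right)} = - 2 a \left(-10 - 5 a\right)$ ($M{\left(G,a \right)} = a \left(-10 - 5 a\right) \left(-2\right) = - 2 a \left(-10 - 5 a\right)$)
$\sqrt{-23694 + M{\left(149,-110 \right)}} = \sqrt{-23694 + 10 \left(-110\right) \left(2 - 110\right)} = \sqrt{-23694 + 10 \left(-110\right) \left(-108\right)} = \sqrt{-23694 + 118800} = \sqrt{95106} = 11 \sqrt{786}$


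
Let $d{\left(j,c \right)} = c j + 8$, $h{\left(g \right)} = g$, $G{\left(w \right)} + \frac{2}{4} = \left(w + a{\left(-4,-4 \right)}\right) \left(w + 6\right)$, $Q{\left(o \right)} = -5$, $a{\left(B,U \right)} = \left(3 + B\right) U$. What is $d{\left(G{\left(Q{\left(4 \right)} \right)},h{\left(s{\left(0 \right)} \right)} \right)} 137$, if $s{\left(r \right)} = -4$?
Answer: $1918$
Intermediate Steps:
$a{\left(B,U \right)} = U \left(3 + B\right)$
$G{\left(w \right)} = - \frac{1}{2} + \left(4 + w\right) \left(6 + w\right)$ ($G{\left(w \right)} = - \frac{1}{2} + \left(w - 4 \left(3 - 4\right)\right) \left(w + 6\right) = - \frac{1}{2} + \left(w - -4\right) \left(6 + w\right) = - \frac{1}{2} + \left(w + 4\right) \left(6 + w\right) = - \frac{1}{2} + \left(4 + w\right) \left(6 + w\right)$)
$d{\left(j,c \right)} = 8 + c j$
$d{\left(G{\left(Q{\left(4 \right)} \right)},h{\left(s{\left(0 \right)} \right)} \right)} 137 = \left(8 - 4 \left(\frac{47}{2} + \left(-5\right)^{2} + 10 \left(-5\right)\right)\right) 137 = \left(8 - 4 \left(\frac{47}{2} + 25 - 50\right)\right) 137 = \left(8 - -6\right) 137 = \left(8 + 6\right) 137 = 14 \cdot 137 = 1918$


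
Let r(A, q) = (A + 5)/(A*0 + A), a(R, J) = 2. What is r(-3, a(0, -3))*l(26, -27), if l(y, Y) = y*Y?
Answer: 468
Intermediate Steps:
r(A, q) = (5 + A)/A (r(A, q) = (5 + A)/(0 + A) = (5 + A)/A)
l(y, Y) = Y*y
r(-3, a(0, -3))*l(26, -27) = ((5 - 3)/(-3))*(-27*26) = -⅓*2*(-702) = -⅔*(-702) = 468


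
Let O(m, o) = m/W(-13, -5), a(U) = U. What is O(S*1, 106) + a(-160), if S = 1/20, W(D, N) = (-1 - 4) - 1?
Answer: -19201/120 ≈ -160.01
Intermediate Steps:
W(D, N) = -6 (W(D, N) = -5 - 1 = -6)
S = 1/20 ≈ 0.050000
O(m, o) = -m/6 (O(m, o) = m/(-6) = m*(-⅙) = -m/6)
O(S*1, 106) + a(-160) = -1/120 - 160 = -19201/120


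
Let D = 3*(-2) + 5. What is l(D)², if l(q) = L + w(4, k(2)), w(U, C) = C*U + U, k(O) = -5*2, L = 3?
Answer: 1089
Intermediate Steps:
k(O) = -10
w(U, C) = U + C*U
D = -1 (D = -6 + 5 = -1)
l(q) = -33 (l(q) = 3 + 4*(1 - 10) = 3 + 4*(-9) = 3 - 36 = -33)
l(D)² = (-33)² = 1089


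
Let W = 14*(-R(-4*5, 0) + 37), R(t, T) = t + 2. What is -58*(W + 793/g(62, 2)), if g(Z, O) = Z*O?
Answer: -2791917/62 ≈ -45031.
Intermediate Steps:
g(Z, O) = O*Z
R(t, T) = 2 + t
W = 770 (W = 14*(-(2 - 4*5) + 37) = 14*(-(2 - 20) + 37) = 14*(-1*(-18) + 37) = 14*(18 + 37) = 14*55 = 770)
-58*(W + 793/g(62, 2)) = -58*(770 + 793/((2*62))) = -58*(770 + 793/124) = -58*96273/124 = -2791917/62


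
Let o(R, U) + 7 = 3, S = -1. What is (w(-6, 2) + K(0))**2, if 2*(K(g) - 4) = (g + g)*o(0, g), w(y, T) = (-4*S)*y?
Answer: 400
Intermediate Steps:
o(R, U) = -4 (o(R, U) = -7 + 3 = -4)
w(y, T) = 4*y (w(y, T) = (-4*(-1))*y = 4*y)
K(g) = 4 - 4*g (K(g) = 4 + ((g + g)*(-4))/2 = 4 + ((2*g)*(-4))/2 = 4 + (-8*g)/2 = 4 - 4*g)
(w(-6, 2) + K(0))**2 = (4*(-6) + (4 - 4*0))**2 = (-24 + (4 + 0))**2 = (-24 + 4)**2 = (-20)**2 = 400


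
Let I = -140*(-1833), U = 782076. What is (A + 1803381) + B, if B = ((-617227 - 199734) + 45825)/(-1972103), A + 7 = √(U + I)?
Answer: 3556440046658/1972103 + 2*√259674 ≈ 1.8044e+6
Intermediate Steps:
I = 256620
A = -7 + 2*√259674 (A = -7 + √(782076 + 256620) = -7 + √1038696 = -7 + 2*√259674 ≈ 1012.2)
B = 771136/1972103 (B = (-816961 + 45825)*(-1/1972103) = -771136*(-1/1972103) = 771136/1972103 ≈ 0.39102)
(A + 1803381) + B = ((-7 + 2*√259674) + 1803381) + 771136/1972103 = (1803374 + 2*√259674) + 771136/1972103 = 3556440046658/1972103 + 2*√259674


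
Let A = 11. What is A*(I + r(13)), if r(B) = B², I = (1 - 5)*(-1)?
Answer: 1903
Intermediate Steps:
I = 4 (I = -4*(-1) = 4)
A*(I + r(13)) = 11*(4 + 13²) = 11*(4 + 169) = 11*173 = 1903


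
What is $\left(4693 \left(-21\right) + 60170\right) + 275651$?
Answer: $237268$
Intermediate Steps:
$\left(4693 \left(-21\right) + 60170\right) + 275651 = \left(-98553 + 60170\right) + 275651 = -38383 + 275651 = 237268$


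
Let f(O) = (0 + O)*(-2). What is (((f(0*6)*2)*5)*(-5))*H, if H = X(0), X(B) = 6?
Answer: 0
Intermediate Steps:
H = 6
f(O) = -2*O (f(O) = O*(-2) = -2*O)
(((f(0*6)*2)*5)*(-5))*H = (((-0*6*2)*5)*(-5))*6 = (((-2*0*2)*5)*(-5))*6 = (((0*2)*5)*(-5))*6 = ((0*5)*(-5))*6 = (0*(-5))*6 = 0*6 = 0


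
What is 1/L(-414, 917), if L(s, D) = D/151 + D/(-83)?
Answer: -12533/62356 ≈ -0.20099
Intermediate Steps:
L(s, D) = -68*D/12533 (L(s, D) = D*(1/151) + D*(-1/83) = D/151 - D/83 = -68*D/12533)
1/L(-414, 917) = 1/(-68/12533*917) = 1/(-62356/12533) = -12533/62356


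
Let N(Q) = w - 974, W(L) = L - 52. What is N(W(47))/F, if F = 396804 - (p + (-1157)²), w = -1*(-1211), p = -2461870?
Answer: 79/506675 ≈ 0.00015592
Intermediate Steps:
W(L) = -52 + L
w = 1211
F = 1520025 (F = 396804 - (-2461870 + (-1157)²) = 396804 - (-2461870 + 1338649) = 396804 - 1*(-1123221) = 396804 + 1123221 = 1520025)
N(Q) = 237 (N(Q) = 1211 - 974 = 237)
N(W(47))/F = 237/1520025 = 237*(1/1520025) = 79/506675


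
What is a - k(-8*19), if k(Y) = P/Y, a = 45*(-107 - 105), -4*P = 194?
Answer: -2900257/304 ≈ -9540.3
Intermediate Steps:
P = -97/2 (P = -¼*194 = -97/2 ≈ -48.500)
a = -9540 (a = 45*(-212) = -9540)
k(Y) = -97/(2*Y)
a - k(-8*19) = -9540 - (-97)/(2*((-8*19))) = -9540 - (-97)/(2*(-152)) = -9540 - (-97)*(-1)/(2*152) = -9540 - 1*97/304 = -9540 - 97/304 = -2900257/304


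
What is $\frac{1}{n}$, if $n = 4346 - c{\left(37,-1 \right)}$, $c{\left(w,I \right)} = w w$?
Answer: $\frac{1}{2977} \approx 0.00033591$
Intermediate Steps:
$c{\left(w,I \right)} = w^{2}$
$n = 2977$ ($n = 4346 - 37^{2} = 4346 - 1369 = 2977$)
$\frac{1}{n} = \frac{1}{2977}$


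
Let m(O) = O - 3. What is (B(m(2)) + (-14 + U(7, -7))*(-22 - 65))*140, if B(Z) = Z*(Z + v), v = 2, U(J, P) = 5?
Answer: 109480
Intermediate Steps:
m(O) = -3 + O
B(Z) = Z*(2 + Z) (B(Z) = Z*(Z + 2) = Z*(2 + Z))
(B(m(2)) + (-14 + U(7, -7))*(-22 - 65))*140 = ((-3 + 2)*(2 + (-3 + 2)) + (-14 + 5)*(-22 - 65))*140 = (-(2 - 1) - 9*(-87))*140 = (-1*1 + 783)*140 = (-1 + 783)*140 = 782*140 = 109480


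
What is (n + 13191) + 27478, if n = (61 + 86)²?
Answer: 62278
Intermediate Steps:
n = 21609 (n = 147² = 21609)
(n + 13191) + 27478 = (21609 + 13191) + 27478 = 34800 + 27478 = 62278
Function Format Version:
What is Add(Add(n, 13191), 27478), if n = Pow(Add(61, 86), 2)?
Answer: 62278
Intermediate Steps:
n = 21609 (n = Pow(147, 2) = 21609)
Add(Add(n, 13191), 27478) = Add(Add(21609, 13191), 27478) = Add(34800, 27478) = 62278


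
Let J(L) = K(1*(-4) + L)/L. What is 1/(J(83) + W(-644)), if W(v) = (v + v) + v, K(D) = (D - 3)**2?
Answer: -83/154580 ≈ -0.00053694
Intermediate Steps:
K(D) = (-3 + D)**2
W(v) = 3*v (W(v) = 2*v + v = 3*v)
J(L) = (-7 + L)**2/L (J(L) = (-3 + (1*(-4) + L))**2/L = (-3 + (-4 + L))**2/L = (-7 + L)**2/L)
1/(J(83) + W(-644)) = 1/((-7 + 83)**2/83 + 3*(-644)) = 1/((1/83)*76**2 - 1932) = 1/((1/83)*5776 - 1932) = 1/(5776/83 - 1932) = 1/(-154580/83) = -83/154580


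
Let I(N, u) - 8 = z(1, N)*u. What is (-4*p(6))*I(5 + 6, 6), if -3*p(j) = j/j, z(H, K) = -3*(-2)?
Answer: 176/3 ≈ 58.667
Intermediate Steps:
z(H, K) = 6
p(j) = -⅓ (p(j) = -j/(3*j) = -⅓*1 = -⅓)
I(N, u) = 8 + 6*u
(-4*p(6))*I(5 + 6, 6) = (-4*(-⅓))*(8 + 6*6) = 4*(8 + 36)/3 = (4/3)*44 = 176/3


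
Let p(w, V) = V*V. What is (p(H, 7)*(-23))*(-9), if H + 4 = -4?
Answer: 10143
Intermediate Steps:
H = -8 (H = -4 - 4 = -8)
p(w, V) = V²
(p(H, 7)*(-23))*(-9) = (7²*(-23))*(-9) = (49*(-23))*(-9) = -1127*(-9) = 10143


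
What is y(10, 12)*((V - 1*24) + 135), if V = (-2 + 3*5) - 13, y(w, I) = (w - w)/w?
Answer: 0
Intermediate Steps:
y(w, I) = 0 (y(w, I) = 0/w = 0)
V = 0 (V = (-2 + 15) - 13 = 13 - 13 = 0)
y(10, 12)*((V - 1*24) + 135) = 0*((0 - 1*24) + 135) = 0*((0 - 24) + 135) = 0*(-24 + 135) = 0*111 = 0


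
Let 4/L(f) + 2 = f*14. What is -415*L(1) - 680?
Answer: -2455/3 ≈ -818.33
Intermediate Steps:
L(f) = 4/(-2 + 14*f) (L(f) = 4/(-2 + f*14) = 4/(-2 + 14*f))
-415*L(1) - 680 = -830/(-1 + 7*1) - 680 = -830/(-1 + 7) - 680 = -830/6 - 680 = -415*⅓ - 680 = -415/3 - 680 = -2455/3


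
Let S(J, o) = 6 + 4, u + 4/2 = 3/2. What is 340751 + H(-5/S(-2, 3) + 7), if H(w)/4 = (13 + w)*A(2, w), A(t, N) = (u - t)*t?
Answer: 340361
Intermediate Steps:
u = -½ (u = -2 + 3/2 = -½ ≈ -0.50000)
A(t, N) = t*(-½ - t) (A(t, N) = (-½ - t)*t = t*(-½ - t))
S(J, o) = 10
H(w) = -260 - 20*w (H(w) = 4*((13 + w)*(-1*2*(½ + 2))) = 4*((13 + w)*(-1*2*5/2)) = 4*((13 + w)*(-5)) = 4*(-65 - 5*w) = -260 - 20*w)
340751 + H(-5/S(-2, 3) + 7) = 340751 + (-260 - 20*(-5/10 + 7)) = 340751 + (-260 - 20*((⅒)*(-5) + 7)) = 340751 + (-260 - 20*(-½ + 7)) = 340751 + (-260 - 20*13/2) = 340751 + (-260 - 130) = 340751 - 390 = 340361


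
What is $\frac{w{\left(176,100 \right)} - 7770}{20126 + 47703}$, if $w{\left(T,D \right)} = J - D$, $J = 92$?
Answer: $- \frac{7778}{67829} \approx -0.11467$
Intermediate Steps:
$w{\left(T,D \right)} = 92 - D$
$\frac{w{\left(176,100 \right)} - 7770}{20126 + 47703} = \frac{\left(92 - 100\right) - 7770}{20126 + 47703} = \frac{\left(92 - 100\right) - 7770}{67829} = \left(-8 - 7770\right) \frac{1}{67829} = \left(-7778\right) \frac{1}{67829} = - \frac{7778}{67829}$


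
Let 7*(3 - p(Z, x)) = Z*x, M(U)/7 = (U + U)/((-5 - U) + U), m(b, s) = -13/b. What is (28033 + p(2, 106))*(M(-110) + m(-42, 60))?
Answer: 1269260980/147 ≈ 8.6344e+6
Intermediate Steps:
M(U) = -14*U/5 (M(U) = 7*((U + U)/((-5 - U) + U)) = 7*((2*U)/(-5)) = 7*((2*U)*(-⅕)) = 7*(-2*U/5) = -14*U/5)
p(Z, x) = 3 - Z*x/7
(28033 + p(2, 106))*(M(-110) + m(-42, 60)) = (28033 + (3 - ⅐*2*106))*(-14/5*(-110) - 13/(-42)) = (28033 + (3 - 212/7))*(308 - 13*(-1/42)) = (28033 - 191/7)*(308 + 13/42) = (196040/7)*(12949/42) = 1269260980/147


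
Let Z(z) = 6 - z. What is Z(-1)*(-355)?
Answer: -2485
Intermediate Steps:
Z(-1)*(-355) = (6 - 1*(-1))*(-355) = (6 + 1)*(-355) = 7*(-355) = -2485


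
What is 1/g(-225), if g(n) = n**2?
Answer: 1/50625 ≈ 1.9753e-5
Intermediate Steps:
1/g(-225) = 1/((-225)**2) = 1/50625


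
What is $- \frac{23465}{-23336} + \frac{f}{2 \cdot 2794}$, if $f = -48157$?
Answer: $- \frac{248167333}{32600392} \approx -7.6124$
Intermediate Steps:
$- \frac{23465}{-23336} + \frac{f}{2 \cdot 2794} = - \frac{23465}{-23336} - \frac{48157}{2 \cdot 2794} = \left(-23465\right) \left(- \frac{1}{23336}\right) - \frac{48157}{5588} = \frac{23465}{23336} - \frac{48157}{5588} = - \frac{248167333}{32600392}$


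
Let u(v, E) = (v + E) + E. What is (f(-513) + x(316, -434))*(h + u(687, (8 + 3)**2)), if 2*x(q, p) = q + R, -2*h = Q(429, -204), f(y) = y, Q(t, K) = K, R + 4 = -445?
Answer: -1194929/2 ≈ -5.9746e+5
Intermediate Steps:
R = -449 (R = -4 - 445 = -449)
h = 102 (h = -1/2*(-204) = 102)
x(q, p) = -449/2 + q/2 (x(q, p) = (q - 449)/2 = (-449 + q)/2 = -449/2 + q/2)
u(v, E) = v + 2*E (u(v, E) = (E + v) + E = v + 2*E)
(f(-513) + x(316, -434))*(h + u(687, (8 + 3)**2)) = (-513 + (-449/2 + (1/2)*316))*(102 + (687 + 2*(8 + 3)**2)) = (-513 + (-449/2 + 158))*(102 + (687 + 2*11**2)) = (-513 - 133/2)*(102 + (687 + 2*121)) = -1159*(102 + (687 + 242))/2 = -1159*(102 + 929)/2 = -1159/2*1031 = -1194929/2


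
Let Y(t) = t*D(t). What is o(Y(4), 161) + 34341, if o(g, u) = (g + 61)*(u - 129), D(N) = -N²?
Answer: 34245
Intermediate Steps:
Y(t) = -t³ (Y(t) = t*(-t²) = -t³)
o(g, u) = (-129 + u)*(61 + g) (o(g, u) = (61 + g)*(-129 + u) = (-129 + u)*(61 + g))
o(Y(4), 161) + 34341 = (-7869 - (-129)*4³ + 61*161 - 1*4³*161) + 34341 = (-7869 - (-129)*64 + 9821 - 1*64*161) + 34341 = (-7869 - 129*(-64) + 9821 - 64*161) + 34341 = (-7869 + 8256 + 9821 - 10304) + 34341 = -96 + 34341 = 34245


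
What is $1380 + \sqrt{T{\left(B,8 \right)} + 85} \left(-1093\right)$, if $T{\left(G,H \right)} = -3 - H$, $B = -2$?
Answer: $1380 - 1093 \sqrt{74} \approx -8022.3$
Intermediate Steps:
$1380 + \sqrt{T{\left(B,8 \right)} + 85} \left(-1093\right) = 1380 + \sqrt{\left(-3 - 8\right) + 85} \left(-1093\right) = 1380 + \sqrt{-11 + 85} \left(-1093\right) = 1380 + \sqrt{74} \left(-1093\right) = 1380 - 1093 \sqrt{74}$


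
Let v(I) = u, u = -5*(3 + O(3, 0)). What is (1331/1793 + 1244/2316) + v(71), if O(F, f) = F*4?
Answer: -6957523/94377 ≈ -73.721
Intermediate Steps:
O(F, f) = 4*F
u = -75 (u = -5*(3 + 4*3) = -5*(3 + 12) = -5*15 = -75)
v(I) = -75
(1331/1793 + 1244/2316) + v(71) = (1331/1793 + 1244/2316) - 75 = (1331*(1/1793) + 1244*(1/2316)) - 75 = (121/163 + 311/579) - 75 = 120752/94377 - 75 = -6957523/94377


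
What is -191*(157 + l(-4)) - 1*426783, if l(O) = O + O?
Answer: -455242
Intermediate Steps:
l(O) = 2*O
-191*(157 + l(-4)) - 1*426783 = -191*(157 + 2*(-4)) - 1*426783 = -191*(157 - 8) - 426783 = -191*149 - 426783 = -28459 - 426783 = -455242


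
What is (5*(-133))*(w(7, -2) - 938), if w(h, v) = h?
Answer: 619115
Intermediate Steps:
(5*(-133))*(w(7, -2) - 938) = (5*(-133))*(7 - 938) = -665*(-931) = 619115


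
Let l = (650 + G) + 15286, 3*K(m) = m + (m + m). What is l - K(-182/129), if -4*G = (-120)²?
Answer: 1591526/129 ≈ 12337.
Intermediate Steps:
G = -3600 (G = -¼*(-120)² = -¼*14400 = -3600)
K(m) = m (K(m) = (m + (m + m))/3 = (m + 2*m)/3 = (3*m)/3 = m)
l = 12336 (l = (650 - 3600) + 15286 = -2950 + 15286 = 12336)
l - K(-182/129) = 12336 - (-182)/129 = 12336 - 1*(-182/129) = 12336 + 182/129 = 1591526/129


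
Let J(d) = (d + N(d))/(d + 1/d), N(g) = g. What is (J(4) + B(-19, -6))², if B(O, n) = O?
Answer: 84681/289 ≈ 293.01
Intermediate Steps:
J(d) = 2*d/(d + 1/d) (J(d) = (d + d)/(d + 1/d) = (2*d)/(d + 1/d) = 2*d/(d + 1/d))
(J(4) + B(-19, -6))² = (2*4²/(1 + 4²) - 19)² = (2*16/(1 + 16) - 19)² = (2*16/17 - 19)² = (2*16*(1/17) - 19)² = (32/17 - 19)² = (-291/17)² = 84681/289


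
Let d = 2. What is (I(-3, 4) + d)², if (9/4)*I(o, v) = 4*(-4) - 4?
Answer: 3844/81 ≈ 47.457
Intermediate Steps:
I(o, v) = -80/9 (I(o, v) = 4*(4*(-4) - 4)/9 = 4*(-16 - 4)/9 = (4/9)*(-20) = -80/9)
(I(-3, 4) + d)² = (-80/9 + 2)² = (-62/9)² = 3844/81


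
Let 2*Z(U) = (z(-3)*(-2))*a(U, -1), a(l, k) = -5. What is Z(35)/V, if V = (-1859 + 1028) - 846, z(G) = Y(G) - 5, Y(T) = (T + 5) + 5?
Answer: -10/1677 ≈ -0.0059630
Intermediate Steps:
Y(T) = 10 + T (Y(T) = (5 + T) + 5 = 10 + T)
z(G) = 5 + G (z(G) = (10 + G) - 5 = 5 + G)
Z(U) = 10 (Z(U) = (((5 - 3)*(-2))*(-5))/2 = ((2*(-2))*(-5))/2 = (-4*(-5))/2 = (½)*20 = 10)
V = -1677 (V = -831 - 846 = -1677)
Z(35)/V = 10/(-1677) = 10*(-1/1677) = -10/1677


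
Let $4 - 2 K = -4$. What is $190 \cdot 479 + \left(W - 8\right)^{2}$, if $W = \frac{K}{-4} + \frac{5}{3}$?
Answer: $\frac{819574}{9} \approx 91064.0$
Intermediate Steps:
$K = 4$ ($K = 2 - -2 = 2 + 2 = 4$)
$W = \frac{2}{3}$ ($W = \frac{4}{-4} + \frac{5}{3} = 4 \left(- \frac{1}{4}\right) + 5 \cdot \frac{1}{3} = -1 + \frac{5}{3} = \frac{2}{3} \approx 0.66667$)
$190 \cdot 479 + \left(W - 8\right)^{2} = 190 \cdot 479 + \left(\frac{2}{3} - 8\right)^{2} = 91010 + \left(- \frac{22}{3}\right)^{2} = 91010 + \frac{484}{9} = \frac{819574}{9}$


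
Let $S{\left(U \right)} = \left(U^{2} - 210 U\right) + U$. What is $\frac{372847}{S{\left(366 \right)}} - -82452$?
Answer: $\frac{4738229671}{57462} \approx 82459.0$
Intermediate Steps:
$S{\left(U \right)} = U^{2} - 209 U$
$\frac{372847}{S{\left(366 \right)}} - -82452 = \frac{372847}{366 \left(-209 + 366\right)} - -82452 = \frac{372847}{366 \cdot 157} + 82452 = \frac{372847}{57462} + 82452 = \frac{4738229671}{57462}$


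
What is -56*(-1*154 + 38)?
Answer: 6496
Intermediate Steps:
-56*(-1*154 + 38) = -56*(-154 + 38) = -56*(-116) = 6496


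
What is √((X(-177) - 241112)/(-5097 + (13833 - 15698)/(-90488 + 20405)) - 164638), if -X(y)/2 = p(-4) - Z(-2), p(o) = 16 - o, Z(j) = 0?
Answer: I*√5250435984844260697918/178605593 ≈ 405.7*I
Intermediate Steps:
X(y) = -40 (X(y) = -2*((16 - 1*(-4)) - 1*0) = -2*((16 + 4) + 0) = -2*(20 + 0) = -2*20 = -40)
√((X(-177) - 241112)/(-5097 + (13833 - 15698)/(-90488 + 20405)) - 164638) = √((-40 - 241112)/(-5097 + (13833 - 15698)/(-90488 + 20405)) - 164638) = √(-241152/(-5097 - 1865/(-70083)) - 164638) = √(-241152/(-5097 - 1865*(-1/70083)) - 164638) = √(-241152/(-5097 + 1865/70083) - 164638) = √(-241152/(-357211186/70083) - 164638) = √(-241152*(-70083/357211186) - 164638) = √(8450327808/178605593 - 164638) = √(-29396817292526/178605593) = I*√5250435984844260697918/178605593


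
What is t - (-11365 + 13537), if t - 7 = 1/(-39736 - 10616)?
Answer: -109012081/50352 ≈ -2165.0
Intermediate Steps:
t = 352463/50352 (t = 7 + 1/(-39736 - 10616) = 7 + 1/(-50352) = 7 - 1/50352 = 352463/50352 ≈ 7.0000)
t - (-11365 + 13537) = 352463/50352 - (-11365 + 13537) = 352463/50352 - 1*2172 = 352463/50352 - 2172 = -109012081/50352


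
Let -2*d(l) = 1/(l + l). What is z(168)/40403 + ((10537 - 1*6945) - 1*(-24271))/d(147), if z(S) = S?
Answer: -661940287764/40403 ≈ -1.6383e+7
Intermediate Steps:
d(l) = -1/(4*l) (d(l) = -1/(2*(l + l)) = -1/(2*l)/2 = -1/(4*l))
z(168)/40403 + ((10537 - 1*6945) - 1*(-24271))/d(147) = 168/40403 + ((10537 - 1*6945) - 1*(-24271))/((-¼/147)) = 168*(1/40403) + ((10537 - 6945) + 24271)/((-¼*1/147)) = 168/40403 + (3592 + 24271)/(-1/588) = 168/40403 + 27863*(-588) = 168/40403 - 16383444 = -661940287764/40403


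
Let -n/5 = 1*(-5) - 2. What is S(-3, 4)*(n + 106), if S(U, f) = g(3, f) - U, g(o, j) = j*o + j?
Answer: 2679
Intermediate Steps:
n = 35 (n = -5*(1*(-5) - 2) = -5*(-5 - 2) = -5*(-7) = 35)
g(o, j) = j + j*o
S(U, f) = -U + 4*f (S(U, f) = f*(1 + 3) - U = f*4 - U = 4*f - U = -U + 4*f)
S(-3, 4)*(n + 106) = (-1*(-3) + 4*4)*(35 + 106) = (3 + 16)*141 = 19*141 = 2679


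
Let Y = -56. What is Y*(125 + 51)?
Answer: -9856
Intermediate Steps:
Y*(125 + 51) = -56*(125 + 51) = -56*176 = -9856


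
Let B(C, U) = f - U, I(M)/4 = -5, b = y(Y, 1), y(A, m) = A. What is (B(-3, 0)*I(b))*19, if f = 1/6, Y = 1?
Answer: -190/3 ≈ -63.333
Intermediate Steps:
b = 1
f = 1/6 ≈ 0.16667
I(M) = -20 (I(M) = 4*(-5) = -20)
B(C, U) = 1/6 - U
(B(-3, 0)*I(b))*19 = ((1/6 - 1*0)*(-20))*19 = ((1/6 + 0)*(-20))*19 = ((1/6)*(-20))*19 = -10/3*19 = -190/3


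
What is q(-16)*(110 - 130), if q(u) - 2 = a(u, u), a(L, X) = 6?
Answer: -160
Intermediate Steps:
q(u) = 8 (q(u) = 2 + 6 = 8)
q(-16)*(110 - 130) = 8*(110 - 130) = 8*(-20) = -160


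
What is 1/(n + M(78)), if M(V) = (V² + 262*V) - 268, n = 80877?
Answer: 1/107129 ≈ 9.3345e-6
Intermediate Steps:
M(V) = -268 + V² + 262*V
1/(n + M(78)) = 1/(80877 + (-268 + 78² + 262*78)) = 1/(80877 + (-268 + 6084 + 20436)) = 1/(80877 + 26252) = 1/107129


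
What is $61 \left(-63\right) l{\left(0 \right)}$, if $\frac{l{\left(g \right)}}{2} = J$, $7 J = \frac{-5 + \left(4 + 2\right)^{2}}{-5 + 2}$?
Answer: $11346$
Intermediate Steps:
$J = - \frac{31}{21}$ ($J = \frac{\left(-5 + \left(4 + 2\right)^{2}\right) \frac{1}{-5 + 2}}{7} = \frac{\left(-5 + 6^{2}\right) \frac{1}{-3}}{7} = \frac{\left(-5 + 36\right) \left(- \frac{1}{3}\right)}{7} = \frac{31 \left(- \frac{1}{3}\right)}{7} = \frac{1}{7} \left(- \frac{31}{3}\right) = - \frac{31}{21} \approx -1.4762$)
$l{\left(g \right)} = - \frac{62}{21}$ ($l{\left(g \right)} = 2 \left(- \frac{31}{21}\right) = - \frac{62}{21}$)
$61 \left(-63\right) l{\left(0 \right)} = 61 \left(-63\right) \left(- \frac{62}{21}\right) = \left(-3843\right) \left(- \frac{62}{21}\right) = 11346$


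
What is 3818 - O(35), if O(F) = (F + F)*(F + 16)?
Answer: 248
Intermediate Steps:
O(F) = 2*F*(16 + F) (O(F) = (2*F)*(16 + F) = 2*F*(16 + F))
3818 - O(35) = 3818 - 2*35*(16 + 35) = 3818 - 2*35*51 = 3818 - 1*3570 = 3818 - 3570 = 248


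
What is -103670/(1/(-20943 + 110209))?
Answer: -9254206220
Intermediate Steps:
-103670/(1/(-20943 + 110209)) = -103670/(1/89266) = -103670/1/89266 = -103670*89266 = -9254206220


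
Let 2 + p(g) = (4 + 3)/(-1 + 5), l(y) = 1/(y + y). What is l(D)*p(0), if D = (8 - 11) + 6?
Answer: -1/24 ≈ -0.041667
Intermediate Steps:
D = 3 (D = -3 + 6 = 3)
l(y) = 1/(2*y)
p(g) = -1/4 (p(g) = -2 + (4 + 3)/(-1 + 5) = -2 + 7/4 = -1/4)
l(D)*p(0) = ((1/2)/3)*(-1/4) = ((1/2)*(1/3))*(-1/4) = (1/6)*(-1/4) = -1/24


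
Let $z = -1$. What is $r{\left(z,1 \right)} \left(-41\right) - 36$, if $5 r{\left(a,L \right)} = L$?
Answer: $- \frac{221}{5} \approx -44.2$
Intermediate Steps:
$r{\left(a,L \right)} = \frac{L}{5}$
$r{\left(z,1 \right)} \left(-41\right) - 36 = \frac{1}{5} \cdot 1 \left(-41\right) - 36 = \frac{1}{5} \left(-41\right) - 36 = - \frac{41}{5} - 36 = - \frac{221}{5}$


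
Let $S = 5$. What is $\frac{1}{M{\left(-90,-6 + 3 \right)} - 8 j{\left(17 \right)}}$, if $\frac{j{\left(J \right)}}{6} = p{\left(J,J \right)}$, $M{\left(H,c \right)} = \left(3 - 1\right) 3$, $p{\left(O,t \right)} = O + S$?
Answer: $- \frac{1}{1050} \approx -0.00095238$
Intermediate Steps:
$p{\left(O,t \right)} = 5 + O$ ($p{\left(O,t \right)} = O + 5 = 5 + O$)
$M{\left(H,c \right)} = 6$ ($M{\left(H,c \right)} = 2 \cdot 3 = 6$)
$j{\left(J \right)} = 30 + 6 J$ ($j{\left(J \right)} = 6 \left(5 + J\right) = 30 + 6 J$)
$\frac{1}{M{\left(-90,-6 + 3 \right)} - 8 j{\left(17 \right)}} = \frac{1}{6 - 8 \left(30 + 6 \cdot 17\right)} = \frac{1}{6 - 8 \left(30 + 102\right)} = \frac{1}{6 - 1056} = \frac{1}{-1050} = - \frac{1}{1050}$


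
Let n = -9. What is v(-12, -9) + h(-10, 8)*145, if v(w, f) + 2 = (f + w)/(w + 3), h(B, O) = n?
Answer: -3914/3 ≈ -1304.7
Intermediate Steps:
h(B, O) = -9
v(w, f) = -2 + (f + w)/(3 + w) (v(w, f) = -2 + (f + w)/(w + 3) = -2 + (f + w)/(3 + w))
v(-12, -9) + h(-10, 8)*145 = (-6 - 9 - 1*(-12))/(3 - 12) - 9*145 = (-6 - 9 + 12)/(-9) - 1305 = -⅑*(-3) - 1305 = ⅓ - 1305 = -3914/3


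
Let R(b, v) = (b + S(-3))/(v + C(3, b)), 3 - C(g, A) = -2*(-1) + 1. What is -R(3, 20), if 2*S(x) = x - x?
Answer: -3/20 ≈ -0.15000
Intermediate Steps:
C(g, A) = 0 (C(g, A) = 3 - (-2*(-1) + 1) = 3 - (2 + 1) = 3 - 1*3 = 3 - 3 = 0)
S(x) = 0 (S(x) = (x - x)/2 = (1/2)*0 = 0)
R(b, v) = b/v (R(b, v) = (b + 0)/(v + 0) = b/v)
-R(3, 20) = -3/20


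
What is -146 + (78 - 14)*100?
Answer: 6254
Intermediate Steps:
-146 + (78 - 14)*100 = -146 + 64*100 = -146 + 6400 = 6254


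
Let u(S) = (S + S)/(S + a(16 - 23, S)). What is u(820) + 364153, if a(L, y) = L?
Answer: 296058029/813 ≈ 3.6416e+5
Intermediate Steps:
u(S) = 2*S/(-7 + S) (u(S) = (S + S)/(S + (16 - 23)) = (2*S)/(S - 7) = (2*S)/(-7 + S) = 2*S/(-7 + S))
u(820) + 364153 = 2*820/(-7 + 820) + 364153 = 2*820/813 + 364153 = 2*820*(1/813) + 364153 = 1640/813 + 364153 = 296058029/813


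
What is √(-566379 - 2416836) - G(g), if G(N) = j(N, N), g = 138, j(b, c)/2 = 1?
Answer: -2 + I*√2983215 ≈ -2.0 + 1727.2*I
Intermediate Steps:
j(b, c) = 2 (j(b, c) = 2*1 = 2)
G(N) = 2
√(-566379 - 2416836) - G(g) = √(-566379 - 2416836) - 1*2 = √(-2983215) - 2 = I*√2983215 - 2 = -2 + I*√2983215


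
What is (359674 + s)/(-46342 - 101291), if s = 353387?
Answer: -237687/49211 ≈ -4.8300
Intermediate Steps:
(359674 + s)/(-46342 - 101291) = (359674 + 353387)/(-46342 - 101291) = 713061/(-147633) = 713061*(-1/147633) = -237687/49211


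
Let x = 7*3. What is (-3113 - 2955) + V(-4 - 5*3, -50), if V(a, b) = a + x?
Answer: -6066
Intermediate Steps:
x = 21
V(a, b) = 21 + a (V(a, b) = a + 21 = 21 + a)
(-3113 - 2955) + V(-4 - 5*3, -50) = (-3113 - 2955) + (21 + (-4 - 5*3)) = -6068 + (21 + (-4 - 15)) = -6068 + (21 - 19) = -6068 + 2 = -6066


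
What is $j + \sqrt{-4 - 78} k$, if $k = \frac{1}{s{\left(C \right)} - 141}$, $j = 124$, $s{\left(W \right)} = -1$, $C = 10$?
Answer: $124 - \frac{i \sqrt{82}}{142} \approx 124.0 - 0.06377 i$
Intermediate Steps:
$k = - \frac{1}{142}$ ($k = \frac{1}{-1 - 141} = \frac{1}{-142} = - \frac{1}{142} \approx -0.0070423$)
$j + \sqrt{-4 - 78} k = 124 + \sqrt{-4 - 78} \left(- \frac{1}{142}\right) = 124 + \sqrt{-82} \left(- \frac{1}{142}\right) = 124 + i \sqrt{82} \left(- \frac{1}{142}\right) = 124 - \frac{i \sqrt{82}}{142}$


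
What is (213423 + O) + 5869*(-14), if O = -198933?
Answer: -67676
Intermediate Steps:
(213423 + O) + 5869*(-14) = (213423 - 198933) + 5869*(-14) = 14490 - 82166 = -67676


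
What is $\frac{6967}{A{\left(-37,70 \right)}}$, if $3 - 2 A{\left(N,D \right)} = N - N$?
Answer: $\frac{13934}{3} \approx 4644.7$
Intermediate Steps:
$A{\left(N,D \right)} = \frac{3}{2}$ ($A{\left(N,D \right)} = \frac{3}{2} - \frac{N - N}{2} = \frac{3}{2} - 0 = \frac{3}{2} + 0 = \frac{3}{2}$)
$\frac{6967}{A{\left(-37,70 \right)}} = \frac{6967}{\frac{3}{2}} = 6967 \cdot \frac{2}{3} = \frac{13934}{3}$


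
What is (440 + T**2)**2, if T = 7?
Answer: 239121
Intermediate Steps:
(440 + T**2)**2 = (440 + 7**2)**2 = (440 + 49)**2 = 489**2 = 239121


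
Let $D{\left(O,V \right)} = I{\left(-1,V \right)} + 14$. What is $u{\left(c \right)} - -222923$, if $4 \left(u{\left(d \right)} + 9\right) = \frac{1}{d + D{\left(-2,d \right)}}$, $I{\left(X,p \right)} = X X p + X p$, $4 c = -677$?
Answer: $\frac{138429593}{621} \approx 2.2291 \cdot 10^{5}$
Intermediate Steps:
$c = - \frac{677}{4}$ ($c = \frac{1}{4} \left(-677\right) = - \frac{677}{4} \approx -169.25$)
$I{\left(X,p \right)} = X p + p X^{2}$ ($I{\left(X,p \right)} = X^{2} p + X p = p X^{2} + X p = X p + p X^{2}$)
$D{\left(O,V \right)} = 14$ ($D{\left(O,V \right)} = - V \left(1 - 1\right) + 14 = \left(-1\right) V 0 + 14 = 0 + 14 = 14$)
$u{\left(d \right)} = -9 + \frac{1}{4 \left(14 + d\right)}$ ($u{\left(d \right)} = -9 + \frac{1}{4 \left(d + 14\right)} = -9 + \frac{1}{4 \left(14 + d\right)}$)
$u{\left(c \right)} - -222923 = \frac{-503 - -6093}{4 \left(14 - \frac{677}{4}\right)} - -222923 = \frac{-503 + 6093}{4 \left(- \frac{621}{4}\right)} + 222923 = \frac{1}{4} \left(- \frac{4}{621}\right) 5590 + 222923 = - \frac{5590}{621} + 222923 = \frac{138429593}{621}$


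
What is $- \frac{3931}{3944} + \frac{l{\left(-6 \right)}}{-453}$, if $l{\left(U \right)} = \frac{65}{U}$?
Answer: $- \frac{5214049}{5359896} \approx -0.97279$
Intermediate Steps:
$- \frac{3931}{3944} + \frac{l{\left(-6 \right)}}{-453} = - \frac{3931}{3944} + \frac{65 \frac{1}{-6}}{-453} = \left(-3931\right) \frac{1}{3944} + 65 \left(- \frac{1}{6}\right) \left(- \frac{1}{453}\right) = - \frac{3931}{3944} - - \frac{65}{2718} = - \frac{3931}{3944} + \frac{65}{2718} = - \frac{5214049}{5359896}$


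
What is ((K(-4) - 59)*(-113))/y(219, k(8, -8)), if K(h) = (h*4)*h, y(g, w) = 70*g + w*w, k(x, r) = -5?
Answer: -113/3071 ≈ -0.036796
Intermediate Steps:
y(g, w) = w² + 70*g (y(g, w) = 70*g + w² = w² + 70*g)
K(h) = 4*h² (K(h) = (4*h)*h = 4*h²)
((K(-4) - 59)*(-113))/y(219, k(8, -8)) = ((4*(-4)² - 59)*(-113))/((-5)² + 70*219) = ((4*16 - 59)*(-113))/(25 + 15330) = ((64 - 59)*(-113))/15355 = (5*(-113))*(1/15355) = -565*1/15355 = -113/3071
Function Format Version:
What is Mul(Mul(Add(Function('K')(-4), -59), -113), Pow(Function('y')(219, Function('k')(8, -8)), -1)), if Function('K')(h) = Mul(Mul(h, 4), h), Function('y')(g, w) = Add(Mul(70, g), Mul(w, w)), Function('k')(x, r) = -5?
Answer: Rational(-113, 3071) ≈ -0.036796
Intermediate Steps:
Function('y')(g, w) = Add(Pow(w, 2), Mul(70, g)) (Function('y')(g, w) = Add(Mul(70, g), Pow(w, 2)) = Add(Pow(w, 2), Mul(70, g)))
Function('K')(h) = Mul(4, Pow(h, 2)) (Function('K')(h) = Mul(Mul(4, h), h) = Mul(4, Pow(h, 2)))
Mul(Mul(Add(Function('K')(-4), -59), -113), Pow(Function('y')(219, Function('k')(8, -8)), -1)) = Mul(Mul(Add(Mul(4, Pow(-4, 2)), -59), -113), Pow(Add(Pow(-5, 2), Mul(70, 219)), -1)) = Mul(Mul(Add(Mul(4, 16), -59), -113), Pow(Add(25, 15330), -1)) = Mul(Mul(Add(64, -59), -113), Pow(15355, -1)) = Mul(Mul(5, -113), Rational(1, 15355)) = Mul(-565, Rational(1, 15355)) = Rational(-113, 3071)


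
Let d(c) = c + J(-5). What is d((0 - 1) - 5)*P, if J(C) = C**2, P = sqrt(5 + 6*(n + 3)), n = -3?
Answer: 19*sqrt(5) ≈ 42.485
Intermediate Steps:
P = sqrt(5) (P = sqrt(5 + 6*(-3 + 3)) = sqrt(5 + 6*0) = sqrt(5 + 0) = sqrt(5) ≈ 2.2361)
d(c) = 25 + c (d(c) = c + (-5)**2 = c + 25 = 25 + c)
d((0 - 1) - 5)*P = (25 + ((0 - 1) - 5))*sqrt(5) = (25 + (-1 - 5))*sqrt(5) = (25 - 6)*sqrt(5) = 19*sqrt(5)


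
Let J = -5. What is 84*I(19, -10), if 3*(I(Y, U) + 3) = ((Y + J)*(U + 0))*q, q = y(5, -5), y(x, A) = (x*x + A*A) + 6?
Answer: -219772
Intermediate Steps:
y(x, A) = 6 + A² + x² (y(x, A) = (x² + A²) + 6 = (A² + x²) + 6 = 6 + A² + x²)
q = 56 (q = 6 + (-5)² + 5² = 6 + 25 + 25 = 56)
I(Y, U) = -3 + 56*U*(-5 + Y)/3 (I(Y, U) = -3 + (((Y - 5)*(U + 0))*56)/3 = -3 + (((-5 + Y)*U)*56)/3 = -3 + ((U*(-5 + Y))*56)/3 = -3 + (56*U*(-5 + Y))/3 = -3 + 56*U*(-5 + Y)/3)
84*I(19, -10) = 84*(-3 - 280/3*(-10) + (56/3)*(-10)*19) = 84*(-3 + 2800/3 - 10640/3) = 84*(-7849/3) = -219772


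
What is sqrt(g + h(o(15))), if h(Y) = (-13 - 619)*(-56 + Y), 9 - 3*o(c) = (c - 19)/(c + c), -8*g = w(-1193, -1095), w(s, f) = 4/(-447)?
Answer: sqrt(668719007470)/4470 ≈ 182.94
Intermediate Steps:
w(s, f) = -4/447 (w(s, f) = 4*(-1/447) = -4/447)
g = 1/894 (g = -1/8*(-4/447) = 1/894 ≈ 0.0011186)
o(c) = 3 - (-19 + c)/(6*c) (o(c) = 3 - (c - 19)/(3*(c + c)) = 3 - (-19 + c)/(3*(2*c)) = 3 - (-19 + c)*1/(2*c)/3 = 3 - (-19 + c)/(6*c))
h(Y) = 35392 - 632*Y (h(Y) = -632*(-56 + Y) = 35392 - 632*Y)
sqrt(g + h(o(15))) = sqrt(1/894 + (35392 - 316*(19 + 17*15)/(3*15))) = sqrt(1/894 + (35392 - 316*(19 + 255)/(3*15))) = sqrt(1/894 + (35392 - 316*274/(3*15))) = sqrt(1/894 + (35392 - 632*137/45)) = sqrt(1/894 + (35392 - 86584/45)) = sqrt(1/894 + 1506056/45) = sqrt(448804703/13410) = sqrt(668719007470)/4470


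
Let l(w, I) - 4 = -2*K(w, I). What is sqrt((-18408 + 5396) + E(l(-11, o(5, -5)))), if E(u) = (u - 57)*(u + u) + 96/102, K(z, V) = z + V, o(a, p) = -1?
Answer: 6*I*sqrt(117487)/17 ≈ 120.98*I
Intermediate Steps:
K(z, V) = V + z
l(w, I) = 4 - 2*I - 2*w (l(w, I) = 4 - 2*(I + w) = 4 + (-2*I - 2*w) = 4 - 2*I - 2*w)
E(u) = 16/17 + 2*u*(-57 + u) (E(u) = (-57 + u)*(2*u) + 96*(1/102) = 2*u*(-57 + u) + 16/17 = 16/17 + 2*u*(-57 + u))
sqrt((-18408 + 5396) + E(l(-11, o(5, -5)))) = sqrt((-18408 + 5396) + (16/17 - 114*(4 - 2*(-1) - 2*(-11)) + 2*(4 - 2*(-1) - 2*(-11))**2)) = sqrt(-13012 + (16/17 - 114*(4 + 2 + 22) + 2*(4 + 2 + 22)**2)) = sqrt(-13012 + (16/17 - 114*28 + 2*28**2)) = sqrt(-13012 + (16/17 - 3192 + 2*784)) = sqrt(-13012 + (16/17 - 3192 + 1568)) = sqrt(-13012 - 27592/17) = sqrt(-248796/17) = 6*I*sqrt(117487)/17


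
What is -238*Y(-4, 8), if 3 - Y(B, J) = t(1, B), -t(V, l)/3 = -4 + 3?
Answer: 0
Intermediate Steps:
t(V, l) = 3 (t(V, l) = -3*(-4 + 3) = -3*(-1) = 3)
Y(B, J) = 0 (Y(B, J) = 3 - 1*3 = 3 - 3 = 0)
-238*Y(-4, 8) = -238*0 = 0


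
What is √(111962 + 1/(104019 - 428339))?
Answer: 9*√9086844766130/81080 ≈ 334.61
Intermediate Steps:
√(111962 + 1/(104019 - 428339)) = √(111962 + 1/(-324320)) = √(111962 - 1/324320) = √(36311515839/324320) = 9*√9086844766130/81080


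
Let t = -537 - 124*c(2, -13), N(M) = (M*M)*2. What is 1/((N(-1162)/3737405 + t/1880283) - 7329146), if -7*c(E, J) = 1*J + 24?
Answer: -7027379085615/51504682239415883111 ≈ -1.3644e-7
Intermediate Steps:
N(M) = 2*M**2 (N(M) = M**2*2 = 2*M**2)
c(E, J) = -24/7 - J/7 (c(E, J) = -(1*J + 24)/7 = -(J + 24)/7 = -(24 + J)/7 = -24/7 - J/7)
t = -2395/7 (t = -537 - 124*(-24/7 - 1/7*(-13)) = -537 - 124*(-24/7 + 13/7) = -537 - 124*(-11/7) = -537 + 1364/7 = -2395/7 ≈ -342.14)
1/((N(-1162)/3737405 + t/1880283) - 7329146) = 1/(((2*(-1162)**2)/3737405 - 2395/7/1880283) - 7329146) = 1/(((2*1350244)*(1/3737405) - 2395/7*1/1880283) - 7329146) = 1/((2700488*(1/3737405) - 2395/13161981) - 7329146) = 1/((385784/533915 - 2395/13161981) - 7329146) = 1/(5076402951679/7027379085615 - 7329146) = 1/(-51504682239415883111/7027379085615) = -7027379085615/51504682239415883111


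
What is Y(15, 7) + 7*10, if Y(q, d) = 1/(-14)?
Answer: 979/14 ≈ 69.929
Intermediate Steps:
Y(q, d) = -1/14
Y(15, 7) + 7*10 = -1/14 + 7*10 = -1/14 + 70 = 979/14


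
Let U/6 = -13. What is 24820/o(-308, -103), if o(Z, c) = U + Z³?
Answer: -2482/2921819 ≈ -0.00084947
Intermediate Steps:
U = -78 (U = 6*(-13) = -78)
o(Z, c) = -78 + Z³
24820/o(-308, -103) = 24820/(-78 + (-308)³) = 24820/(-78 - 29218112) = 24820/(-29218190) = 24820*(-1/29218190) = -2482/2921819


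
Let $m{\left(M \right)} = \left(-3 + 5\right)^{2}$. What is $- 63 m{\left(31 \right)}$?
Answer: $-252$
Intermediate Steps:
$m{\left(M \right)} = 4$ ($m{\left(M \right)} = 2^{2} = 4$)
$- 63 m{\left(31 \right)} = \left(-63\right) 4 = -252$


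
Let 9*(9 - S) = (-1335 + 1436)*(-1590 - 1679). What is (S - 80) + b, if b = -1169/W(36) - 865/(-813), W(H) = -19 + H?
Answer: 1515337634/41463 ≈ 36547.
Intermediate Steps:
S = 330250/9 (S = 9 - (-1335 + 1436)*(-1590 - 1679)/9 = 9 - 101*(-3269)/9 = 9 - ⅑*(-330169) = 9 + 330169/9 = 330250/9 ≈ 36694.)
b = -935692/13821 (b = -1169/(-19 + 36) - 865/(-813) = -1169/17 - 865*(-1/813) = -1169*1/17 + 865/813 = -1169/17 + 865/813 = -935692/13821 ≈ -67.701)
(S - 80) + b = (330250/9 - 80) - 935692/13821 = 329530/9 - 935692/13821 = 1515337634/41463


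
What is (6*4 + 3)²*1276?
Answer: 930204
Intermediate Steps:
(6*4 + 3)²*1276 = (24 + 3)²*1276 = 27²*1276 = 729*1276 = 930204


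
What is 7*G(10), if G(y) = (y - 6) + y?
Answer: 98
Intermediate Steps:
G(y) = -6 + 2*y (G(y) = (-6 + y) + y = -6 + 2*y)
7*G(10) = 7*(-6 + 2*10) = 7*(-6 + 20) = 7*14 = 98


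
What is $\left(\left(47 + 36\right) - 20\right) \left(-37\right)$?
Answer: $-2331$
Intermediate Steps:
$\left(\left(47 + 36\right) - 20\right) \left(-37\right) = \left(83 - 20\right) \left(-37\right) = 63 \left(-37\right) = -2331$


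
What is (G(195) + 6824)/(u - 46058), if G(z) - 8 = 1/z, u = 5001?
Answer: -1332241/8006115 ≈ -0.16640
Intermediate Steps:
G(z) = 8 + 1/z
(G(195) + 6824)/(u - 46058) = ((8 + 1/195) + 6824)/(5001 - 46058) = ((8 + 1/195) + 6824)/(-41057) = (1561/195 + 6824)*(-1/41057) = (1332241/195)*(-1/41057) = -1332241/8006115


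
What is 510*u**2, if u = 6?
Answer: 18360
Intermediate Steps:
510*u**2 = 510*6**2 = 510*36 = 18360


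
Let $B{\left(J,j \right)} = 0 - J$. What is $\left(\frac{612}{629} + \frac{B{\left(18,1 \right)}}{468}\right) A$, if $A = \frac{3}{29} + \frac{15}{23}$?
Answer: $\frac{7812}{11063} \approx 0.70614$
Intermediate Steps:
$B{\left(J,j \right)} = - J$
$A = \frac{504}{667}$ ($A = 3 \cdot \frac{1}{29} + 15 \cdot \frac{1}{23} = \frac{3}{29} + \frac{15}{23} = \frac{504}{667} \approx 0.75562$)
$\left(\frac{612}{629} + \frac{B{\left(18,1 \right)}}{468}\right) A = \left(\frac{612}{629} + \frac{\left(-1\right) 18}{468}\right) \frac{504}{667} = \left(612 \cdot \frac{1}{629} - \frac{1}{26}\right) \frac{504}{667} = \left(\frac{36}{37} - \frac{1}{26}\right) \frac{504}{667} = \frac{899}{962} \cdot \frac{504}{667} = \frac{7812}{11063}$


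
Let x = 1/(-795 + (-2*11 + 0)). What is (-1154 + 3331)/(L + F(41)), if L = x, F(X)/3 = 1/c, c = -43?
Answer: -1778609/58 ≈ -30666.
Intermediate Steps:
F(X) = -3/43 (F(X) = 3/(-43) = 3*(-1/43) = -3/43)
x = -1/817 (x = 1/(-795 + (-22 + 0)) = 1/(-795 - 22) = 1/(-817) = -1/817 ≈ -0.0012240)
L = -1/817 ≈ -0.0012240
(-1154 + 3331)/(L + F(41)) = (-1154 + 3331)/(-1/817 - 3/43) = 2177/(-58/817) = 2177*(-817/58) = -1778609/58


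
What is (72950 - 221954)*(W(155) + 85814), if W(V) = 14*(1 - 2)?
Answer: -12784543200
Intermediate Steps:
W(V) = -14 (W(V) = 14*(-1) = -14)
(72950 - 221954)*(W(155) + 85814) = (72950 - 221954)*(-14 + 85814) = -149004*85800 = -12784543200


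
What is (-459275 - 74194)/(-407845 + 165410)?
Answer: 533469/242435 ≈ 2.2005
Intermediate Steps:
(-459275 - 74194)/(-407845 + 165410) = -533469/(-242435) = -533469*(-1/242435) = 533469/242435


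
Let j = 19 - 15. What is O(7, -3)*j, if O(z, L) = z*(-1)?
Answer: -28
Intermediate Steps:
O(z, L) = -z
j = 4
O(7, -3)*j = -1*7*4 = -7*4 = -28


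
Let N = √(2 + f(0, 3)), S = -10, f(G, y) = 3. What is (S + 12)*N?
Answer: 2*√5 ≈ 4.4721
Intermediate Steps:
N = √5 (N = √(2 + 3) = √5 ≈ 2.2361)
(S + 12)*N = (-10 + 12)*√5 = 2*√5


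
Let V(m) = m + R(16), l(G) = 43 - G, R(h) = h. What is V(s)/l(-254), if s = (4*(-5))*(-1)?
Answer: 4/33 ≈ 0.12121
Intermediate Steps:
s = 20 (s = -20*(-1) = 20)
V(m) = 16 + m (V(m) = m + 16 = 16 + m)
V(s)/l(-254) = (16 + 20)/(43 - 1*(-254)) = 36/(43 + 254) = 36/297 = 36*(1/297) = 4/33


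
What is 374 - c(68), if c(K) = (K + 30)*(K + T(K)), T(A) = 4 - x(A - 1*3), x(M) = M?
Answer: -312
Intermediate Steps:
T(A) = 7 - A (T(A) = 4 - (A - 1*3) = 4 - (A - 3) = 4 - (-3 + A) = 4 + (3 - A) = 7 - A)
c(K) = 210 + 7*K (c(K) = (K + 30)*(K + (7 - K)) = (30 + K)*7 = 210 + 7*K)
374 - c(68) = 374 - (210 + 7*68) = 374 - (210 + 476) = 374 - 1*686 = 374 - 686 = -312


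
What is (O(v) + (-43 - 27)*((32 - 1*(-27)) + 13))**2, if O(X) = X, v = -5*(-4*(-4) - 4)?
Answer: 26010000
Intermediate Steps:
v = -60 (v = -5*(16 - 4) = -5*12 = -1*60 = -60)
(O(v) + (-43 - 27)*((32 - 1*(-27)) + 13))**2 = (-60 + (-43 - 27)*((32 - 1*(-27)) + 13))**2 = (-60 - 70*((32 + 27) + 13))**2 = (-60 - 70*(59 + 13))**2 = (-60 - 70*72)**2 = (-60 - 5040)**2 = (-5100)**2 = 26010000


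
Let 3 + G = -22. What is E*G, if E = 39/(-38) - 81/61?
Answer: 136425/2318 ≈ 58.855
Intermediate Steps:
G = -25 (G = -3 - 22 = -25)
E = -5457/2318 (E = 39*(-1/38) - 81*1/61 = -39/38 - 81/61 = -5457/2318 ≈ -2.3542)
E*G = -5457/2318*(-25) = 136425/2318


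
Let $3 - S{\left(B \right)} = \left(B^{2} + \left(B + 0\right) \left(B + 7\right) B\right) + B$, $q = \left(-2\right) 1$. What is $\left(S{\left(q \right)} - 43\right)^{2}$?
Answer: $3844$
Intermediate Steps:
$q = -2$
$S{\left(B \right)} = 3 - B - B^{2} - B^{2} \left(7 + B\right)$ ($S{\left(B \right)} = 3 - \left(\left(B^{2} + \left(B + 0\right) \left(B + 7\right) B\right) + B\right) = 3 - \left(\left(B^{2} + B \left(7 + B\right) B\right) + B\right) = 3 - \left(\left(B^{2} + B^{2} \left(7 + B\right)\right) + B\right) = 3 - \left(B + B^{2} + B^{2} \left(7 + B\right)\right) = 3 - B - B^{2} - B^{2} \left(7 + B\right)$)
$\left(S{\left(q \right)} - 43\right)^{2} = \left(\left(3 - -2 - \left(-2\right)^{3} - 8 \left(-2\right)^{2}\right) - 43\right)^{2} = \left(\left(3 + 2 - -8 - 32\right) - 43\right)^{2} = \left(\left(3 + 2 + 8 - 32\right) - 43\right)^{2} = \left(-19 - 43\right)^{2} = \left(-62\right)^{2} = 3844$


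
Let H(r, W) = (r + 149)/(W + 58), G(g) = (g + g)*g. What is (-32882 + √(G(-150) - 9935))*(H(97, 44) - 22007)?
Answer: 12300432796/17 - 374078*√35065/17 ≈ 7.1943e+8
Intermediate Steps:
G(g) = 2*g² (G(g) = (2*g)*g = 2*g²)
H(r, W) = (149 + r)/(58 + W)
(-32882 + √(G(-150) - 9935))*(H(97, 44) - 22007) = (-32882 + √(2*(-150)² - 9935))*((149 + 97)/(58 + 44) - 22007) = (-32882 + √(2*22500 - 9935))*(246/102 - 22007) = (-32882 + √(45000 - 9935))*((1/102)*246 - 22007) = (-32882 + √35065)*(41/17 - 22007) = (-32882 + √35065)*(-374078/17) = 12300432796/17 - 374078*√35065/17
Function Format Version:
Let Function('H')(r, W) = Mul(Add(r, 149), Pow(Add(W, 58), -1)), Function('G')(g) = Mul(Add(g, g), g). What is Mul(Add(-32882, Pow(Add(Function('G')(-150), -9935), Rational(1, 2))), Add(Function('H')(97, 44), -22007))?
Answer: Add(Rational(12300432796, 17), Mul(Rational(-374078, 17), Pow(35065, Rational(1, 2)))) ≈ 7.1943e+8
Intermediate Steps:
Function('G')(g) = Mul(2, Pow(g, 2)) (Function('G')(g) = Mul(Mul(2, g), g) = Mul(2, Pow(g, 2)))
Function('H')(r, W) = Mul(Pow(Add(58, W), -1), Add(149, r)) (Function('H')(r, W) = Mul(Add(149, r), Pow(Add(58, W), -1)) = Mul(Pow(Add(58, W), -1), Add(149, r)))
Mul(Add(-32882, Pow(Add(Function('G')(-150), -9935), Rational(1, 2))), Add(Function('H')(97, 44), -22007)) = Mul(Add(-32882, Pow(Add(Mul(2, Pow(-150, 2)), -9935), Rational(1, 2))), Add(Mul(Pow(Add(58, 44), -1), Add(149, 97)), -22007)) = Mul(Add(-32882, Pow(Add(Mul(2, 22500), -9935), Rational(1, 2))), Add(Mul(Pow(102, -1), 246), -22007)) = Mul(Add(-32882, Pow(Add(45000, -9935), Rational(1, 2))), Add(Mul(Rational(1, 102), 246), -22007)) = Mul(Add(-32882, Pow(35065, Rational(1, 2))), Add(Rational(41, 17), -22007)) = Mul(Add(-32882, Pow(35065, Rational(1, 2))), Rational(-374078, 17)) = Add(Rational(12300432796, 17), Mul(Rational(-374078, 17), Pow(35065, Rational(1, 2))))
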